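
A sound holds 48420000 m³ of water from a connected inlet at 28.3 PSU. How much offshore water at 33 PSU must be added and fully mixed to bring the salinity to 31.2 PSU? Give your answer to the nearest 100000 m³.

78000000 m³

Salt balance: 48,420,000×28.3 + V×33 = (48,420,000+V)×31.2
1,370,286,000 + 33V = 1,510,704,000 + 31.2V
140,418,000 = 1.8V
V = 78,010,000 m³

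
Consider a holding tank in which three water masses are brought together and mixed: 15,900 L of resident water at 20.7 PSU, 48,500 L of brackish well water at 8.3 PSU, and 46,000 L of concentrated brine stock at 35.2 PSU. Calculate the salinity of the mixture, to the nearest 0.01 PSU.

21.29 PSU

Mass of salt is conserved:
salt = 15,900×20.7 + 48,500×8.3 + 46,000×35.2 = 329,130 + 402,550 + 1,619,200 = 2,350,880
volume = 15,900 + 48,500 + 46,000 = 110,400 L
S = 2,350,880 / 110,400 = 21.2942 PSU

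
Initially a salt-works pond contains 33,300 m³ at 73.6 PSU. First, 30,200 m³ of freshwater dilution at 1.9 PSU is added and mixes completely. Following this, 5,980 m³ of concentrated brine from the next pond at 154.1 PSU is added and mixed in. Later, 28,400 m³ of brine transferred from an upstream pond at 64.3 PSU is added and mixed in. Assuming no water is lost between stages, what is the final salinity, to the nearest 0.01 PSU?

Total salt / total volume:
Initial salt = 33,300×73.6 = 2,450,880
After stage 1: salt = 2,450,880 + 30,200×1.9 = 2,508,260; volume = 63,500 m³; S = 39.5 PSU
After stage 2: salt = 2,508,260 + 5,980×154.1 = 3,429,778; volume = 69,480 m³; S = 49.364 PSU
After stage 3: salt = 3,429,778 + 28,400×64.3 = 5,255,898; volume = 97,880 m³
S = 5,255,898 / 97,880 = 53.6974 PSU

53.70 PSU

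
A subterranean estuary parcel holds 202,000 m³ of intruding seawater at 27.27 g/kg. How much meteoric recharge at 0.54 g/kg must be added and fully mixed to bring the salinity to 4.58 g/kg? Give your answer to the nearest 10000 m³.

1130000 m³

Salt balance: 202,000×27.27 + V×0.54 = (202,000+V)×4.58
5,508,540 + 0.54V = 925,160 + 4.58V
4,583,380 = 4.04V
V = 1,134,500 m³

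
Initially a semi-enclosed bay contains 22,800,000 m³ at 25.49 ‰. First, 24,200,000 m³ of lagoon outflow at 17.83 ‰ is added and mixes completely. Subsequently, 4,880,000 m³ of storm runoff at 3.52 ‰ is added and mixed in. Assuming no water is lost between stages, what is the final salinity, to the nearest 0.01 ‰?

19.85 ‰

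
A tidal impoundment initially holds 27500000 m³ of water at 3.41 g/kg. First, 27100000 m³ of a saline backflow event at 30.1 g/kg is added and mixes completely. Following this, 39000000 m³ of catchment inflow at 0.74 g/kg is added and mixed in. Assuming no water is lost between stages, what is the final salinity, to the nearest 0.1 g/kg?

10.0 g/kg

Conserving salt mass:
Initial salt = 27,500,000×3.41 = 93,775,000
After stage 1: salt = 93,775,000 + 27,100,000×30.1 = 909,485,000; volume = 54,600,000 m³; S = 16.657 g/kg
After stage 2: salt = 909,485,000 + 39,000,000×0.74 = 938,345,000; volume = 93,600,000 m³
S = 938,345,000 / 93,600,000 = 10.0251 g/kg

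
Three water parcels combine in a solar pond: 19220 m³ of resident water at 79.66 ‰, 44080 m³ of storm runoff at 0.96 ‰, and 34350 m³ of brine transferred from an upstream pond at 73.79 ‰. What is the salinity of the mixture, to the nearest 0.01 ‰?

Mass of salt is conserved:
salt = 19,220×79.66 + 44,080×0.96 + 34,350×73.79 = 1,531,065.2 + 42,316.8 + 2,534,686.5 = 4,108,068.5
volume = 19,220 + 44,080 + 34,350 = 97,650 m³
S = 4,108,068.5 / 97,650 = 42.0693 ‰

42.07 ‰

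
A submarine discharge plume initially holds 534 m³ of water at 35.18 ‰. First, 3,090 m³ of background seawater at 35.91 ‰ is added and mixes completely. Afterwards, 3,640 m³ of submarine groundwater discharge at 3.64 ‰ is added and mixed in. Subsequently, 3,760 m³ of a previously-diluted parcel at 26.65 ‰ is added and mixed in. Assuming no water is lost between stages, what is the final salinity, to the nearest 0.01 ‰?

Weighted by volume,
Initial salt = 534×35.18 = 18,786.12
After stage 1: salt = 18,786.12 + 3,090×35.91 = 129,748.02; volume = 3,624 m³; S = 35.802 ‰
After stage 2: salt = 129,748.02 + 3,640×3.64 = 142,997.62; volume = 7,264 m³; S = 19.686 ‰
After stage 3: salt = 142,997.62 + 3,760×26.65 = 243,201.62; volume = 11,024 m³
S = 243,201.62 / 11,024 = 22.0611 ‰

22.06 ‰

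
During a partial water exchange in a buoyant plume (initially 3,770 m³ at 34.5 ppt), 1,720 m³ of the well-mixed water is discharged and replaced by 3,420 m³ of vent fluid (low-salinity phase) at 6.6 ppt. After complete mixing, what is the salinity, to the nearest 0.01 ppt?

17.06 ppt

Remaining after removal: 2,050 m³ at 34.5 ppt (salt = 70,725)
After addition: salt = 70,725 + 3,420×6.6 = 93,297; volume = 5,470 m³
S = 93,297 / 5,470 = 17.0561 ppt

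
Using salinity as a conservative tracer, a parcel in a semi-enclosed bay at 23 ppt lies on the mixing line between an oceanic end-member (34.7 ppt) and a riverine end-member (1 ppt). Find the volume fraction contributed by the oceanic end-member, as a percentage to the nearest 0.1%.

Let g be the oceanic fraction. Salt balance per unit volume:
g×34.7 + (1−g)×1 = 23
g = (23 − 1) / (34.7 − 1) = 22/33.7 = 0.6528

65.3%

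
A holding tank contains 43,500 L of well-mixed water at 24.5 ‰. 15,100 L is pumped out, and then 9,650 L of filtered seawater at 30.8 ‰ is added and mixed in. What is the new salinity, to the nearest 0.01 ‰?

26.10 ‰

Remaining after removal: 28,400 L at 24.5 ‰ (salt = 695,800)
After addition: salt = 695,800 + 9,650×30.8 = 993,020; volume = 38,050 L
S = 993,020 / 38,050 = 26.0978 ‰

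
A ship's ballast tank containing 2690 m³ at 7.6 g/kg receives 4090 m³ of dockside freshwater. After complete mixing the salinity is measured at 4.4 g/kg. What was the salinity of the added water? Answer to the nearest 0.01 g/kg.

Salt balance: 2,690×7.6 + 4,090×S = 6,780×4.4
20,444 + 4,090·S = 29,832
S = (29,832 − 20,444) / 4,090 = 2.2954 g/kg

2.30 g/kg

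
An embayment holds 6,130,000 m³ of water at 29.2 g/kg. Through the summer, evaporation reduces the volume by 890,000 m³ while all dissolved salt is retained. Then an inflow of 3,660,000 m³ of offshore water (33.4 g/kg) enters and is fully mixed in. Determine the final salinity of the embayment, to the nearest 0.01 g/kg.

After evaporation: salt = 6,130,000×29.2 = 178,996,000; volume = 6,130,000 − 890,000 = 5,240,000 m³
After mixing: salt = 178,996,000 + 3,660,000×33.4 = 301,240,000; volume = 5,240,000 + 3,660,000 = 8,900,000 m³
S = 301,240,000 / 8,900,000 = 33.8472 g/kg

33.85 g/kg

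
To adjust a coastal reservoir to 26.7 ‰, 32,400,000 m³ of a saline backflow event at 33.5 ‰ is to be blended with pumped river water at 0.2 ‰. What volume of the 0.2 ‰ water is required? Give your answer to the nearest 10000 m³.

8310000 m³

Salt balance: 32,400,000×33.5 + V×0.2 = (32,400,000+V)×26.7
1,085,400,000 + 0.2V = 865,080,000 + 26.7V
220,320,000 = 26.5V
V = 8,313,962.26 m³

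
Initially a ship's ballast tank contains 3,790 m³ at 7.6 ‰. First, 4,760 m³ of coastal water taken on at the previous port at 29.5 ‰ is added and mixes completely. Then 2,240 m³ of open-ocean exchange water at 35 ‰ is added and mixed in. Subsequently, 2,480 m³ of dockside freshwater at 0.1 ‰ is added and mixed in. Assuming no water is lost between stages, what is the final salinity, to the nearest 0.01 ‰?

18.68 ‰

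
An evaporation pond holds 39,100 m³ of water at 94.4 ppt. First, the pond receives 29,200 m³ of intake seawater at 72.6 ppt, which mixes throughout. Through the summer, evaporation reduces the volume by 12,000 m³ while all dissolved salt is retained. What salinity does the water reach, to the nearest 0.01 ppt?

103.21 ppt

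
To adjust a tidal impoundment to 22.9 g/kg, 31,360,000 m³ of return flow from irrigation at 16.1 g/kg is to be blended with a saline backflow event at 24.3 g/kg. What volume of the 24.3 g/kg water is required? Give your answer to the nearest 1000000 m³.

152000000 m³

Salt balance: 31,360,000×16.1 + V×24.3 = (31,360,000+V)×22.9
504,896,000 + 24.3V = 718,144,000 + 22.9V
213,248,000 = 1.4V
V = 152,320,000 m³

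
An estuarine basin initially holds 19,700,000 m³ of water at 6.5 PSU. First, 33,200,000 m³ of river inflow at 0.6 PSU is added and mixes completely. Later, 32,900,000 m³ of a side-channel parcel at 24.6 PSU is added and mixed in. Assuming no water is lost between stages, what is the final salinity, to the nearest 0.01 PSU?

11.16 PSU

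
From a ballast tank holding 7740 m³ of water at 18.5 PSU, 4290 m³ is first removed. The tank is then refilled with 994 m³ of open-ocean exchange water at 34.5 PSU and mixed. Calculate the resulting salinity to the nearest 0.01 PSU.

22.08 PSU

Remaining after removal: 3,450 m³ at 18.5 PSU (salt = 63,825)
After addition: salt = 63,825 + 994×34.5 = 98,118; volume = 4,444 m³
S = 98,118 / 4,444 = 22.0788 PSU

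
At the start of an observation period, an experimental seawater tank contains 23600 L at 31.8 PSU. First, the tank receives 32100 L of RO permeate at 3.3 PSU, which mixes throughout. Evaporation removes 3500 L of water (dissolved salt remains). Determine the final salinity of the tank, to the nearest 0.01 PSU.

After mixing: salt = 23,600×31.8 + 32,100×3.3 = 856,410; volume = 55,700 L
After evaporation: salt unchanged = 856,410; volume = 55,700 − 3,500 = 52,200 L
S = 856,410 / 52,200 = 16.4063 PSU

16.41 PSU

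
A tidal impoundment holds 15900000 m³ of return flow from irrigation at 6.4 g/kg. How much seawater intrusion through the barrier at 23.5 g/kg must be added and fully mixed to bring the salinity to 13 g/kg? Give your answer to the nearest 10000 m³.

Salt balance: 15,900,000×6.4 + V×23.5 = (15,900,000+V)×13
101,760,000 + 23.5V = 206,700,000 + 13V
104,940,000 = 10.5V
V = 9,994,285.71 m³

9990000 m³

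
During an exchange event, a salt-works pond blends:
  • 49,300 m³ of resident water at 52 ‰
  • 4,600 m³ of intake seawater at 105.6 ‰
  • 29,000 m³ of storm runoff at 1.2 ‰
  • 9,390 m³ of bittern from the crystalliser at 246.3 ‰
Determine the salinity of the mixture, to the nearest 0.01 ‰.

58.48 ‰

Weighted by volume,
salt = 49,300×52 + 4,600×105.6 + 29,000×1.2 + 9,390×246.3 = 2,563,600 + 485,760 + 34,800 + 2,312,757 = 5,396,917
volume = 49,300 + 4,600 + 29,000 + 9,390 = 92,290 m³
S = 5,396,917 / 92,290 = 58.4778 ‰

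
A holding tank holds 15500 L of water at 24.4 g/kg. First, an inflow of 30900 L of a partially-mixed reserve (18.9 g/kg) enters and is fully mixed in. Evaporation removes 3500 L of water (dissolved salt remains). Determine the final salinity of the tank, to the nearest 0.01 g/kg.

22.43 g/kg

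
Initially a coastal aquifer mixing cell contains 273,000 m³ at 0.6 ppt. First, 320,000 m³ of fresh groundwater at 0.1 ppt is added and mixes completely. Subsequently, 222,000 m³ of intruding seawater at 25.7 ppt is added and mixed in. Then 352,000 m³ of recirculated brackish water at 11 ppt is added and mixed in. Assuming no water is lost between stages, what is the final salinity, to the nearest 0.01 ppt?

Conserving salt mass:
Initial salt = 273,000×0.6 = 163,800
After stage 1: salt = 163,800 + 320,000×0.1 = 195,800; volume = 593,000 m³; S = 0.33 ppt
After stage 2: salt = 195,800 + 222,000×25.7 = 5,901,200; volume = 815,000 m³; S = 7.241 ppt
After stage 3: salt = 5,901,200 + 352,000×11 = 9,773,200; volume = 1,167,000 m³
S = 9,773,200 / 1,167,000 = 8.3746 ppt

8.37 ppt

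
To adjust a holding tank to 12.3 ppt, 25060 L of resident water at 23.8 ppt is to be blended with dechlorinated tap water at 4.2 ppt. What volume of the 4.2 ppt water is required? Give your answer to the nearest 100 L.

Salt balance: 25,060×23.8 + V×4.2 = (25,060+V)×12.3
596,428 + 4.2V = 308,238 + 12.3V
288,190 = 8.1V
V = 35,579.01 L

35600 L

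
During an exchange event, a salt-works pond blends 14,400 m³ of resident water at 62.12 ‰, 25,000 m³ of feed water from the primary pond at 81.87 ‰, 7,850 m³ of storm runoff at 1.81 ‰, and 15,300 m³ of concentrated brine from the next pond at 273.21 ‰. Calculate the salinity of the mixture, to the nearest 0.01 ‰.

114.08 ‰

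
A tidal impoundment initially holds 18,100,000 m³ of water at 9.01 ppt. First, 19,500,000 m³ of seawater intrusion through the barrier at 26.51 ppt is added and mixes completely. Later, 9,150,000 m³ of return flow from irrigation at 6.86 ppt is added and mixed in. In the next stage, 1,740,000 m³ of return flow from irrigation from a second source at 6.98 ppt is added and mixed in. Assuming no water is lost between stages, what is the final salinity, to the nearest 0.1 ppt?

Salt balance:
Initial salt = 18,100,000×9.01 = 163,081,000
After stage 1: salt = 163,081,000 + 19,500,000×26.51 = 680,026,000; volume = 37,600,000 m³; S = 18.086 ppt
After stage 2: salt = 680,026,000 + 9,150,000×6.86 = 742,795,000; volume = 46,750,000 m³; S = 15.889 ppt
After stage 3: salt = 742,795,000 + 1,740,000×6.98 = 754,940,200; volume = 48,490,000 m³
S = 754,940,200 / 48,490,000 = 15.569 ppt

15.6 ppt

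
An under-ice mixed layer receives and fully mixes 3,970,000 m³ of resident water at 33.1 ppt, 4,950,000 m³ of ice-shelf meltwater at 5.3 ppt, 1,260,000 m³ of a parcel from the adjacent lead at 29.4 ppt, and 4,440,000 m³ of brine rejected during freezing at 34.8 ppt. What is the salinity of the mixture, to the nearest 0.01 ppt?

23.88 ppt

Total salt / total volume:
salt = 3,970,000×33.1 + 4,950,000×5.3 + 1,260,000×29.4 + 4,440,000×34.8 = 131,407,000 + 26,235,000 + 37,044,000 + 154,512,000 = 349,198,000
volume = 3,970,000 + 4,950,000 + 1,260,000 + 4,440,000 = 14,620,000 m³
S = 349,198,000 / 14,620,000 = 23.885 ppt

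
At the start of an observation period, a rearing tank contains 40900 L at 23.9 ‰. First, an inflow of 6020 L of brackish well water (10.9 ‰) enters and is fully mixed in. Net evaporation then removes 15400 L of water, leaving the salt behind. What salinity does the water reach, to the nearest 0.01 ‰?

33.09 ‰

After mixing: salt = 40,900×23.9 + 6,020×10.9 = 1,043,128; volume = 46,920 L
After evaporation: salt unchanged = 1,043,128; volume = 46,920 − 15,400 = 31,520 L
S = 1,043,128 / 31,520 = 33.0942 ‰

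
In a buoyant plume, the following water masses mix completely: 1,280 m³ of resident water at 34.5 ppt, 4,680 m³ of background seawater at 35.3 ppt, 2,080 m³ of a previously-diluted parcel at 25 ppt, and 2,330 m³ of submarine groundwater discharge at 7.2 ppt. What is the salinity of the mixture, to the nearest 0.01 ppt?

26.82 ppt

Salt balance:
salt = 1,280×34.5 + 4,680×35.3 + 2,080×25 + 2,330×7.2 = 44,160 + 165,204 + 52,000 + 16,776 = 278,140
volume = 1,280 + 4,680 + 2,080 + 2,330 = 10,370 m³
S = 278,140 / 10,370 = 26.8216 ppt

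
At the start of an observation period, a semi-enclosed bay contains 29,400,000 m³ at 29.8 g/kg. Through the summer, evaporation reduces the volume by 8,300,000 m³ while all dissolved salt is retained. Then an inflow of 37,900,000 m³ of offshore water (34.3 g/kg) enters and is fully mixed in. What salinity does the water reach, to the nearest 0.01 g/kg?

After evaporation: salt = 29,400,000×29.8 = 876,120,000; volume = 29,400,000 − 8,300,000 = 21,100,000 m³
After mixing: salt = 876,120,000 + 37,900,000×34.3 = 2,176,090,000; volume = 21,100,000 + 37,900,000 = 59,000,000 m³
S = 2,176,090,000 / 59,000,000 = 36.8829 g/kg

36.88 g/kg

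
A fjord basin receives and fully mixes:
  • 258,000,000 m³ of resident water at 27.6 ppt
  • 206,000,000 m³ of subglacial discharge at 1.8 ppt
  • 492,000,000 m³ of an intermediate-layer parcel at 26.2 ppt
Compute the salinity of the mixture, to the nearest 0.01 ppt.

21.32 ppt

Salt balance:
salt = 258,000,000×27.6 + 206,000,000×1.8 + 492,000,000×26.2 = 7,120,800,000 + 370,800,000 + 12,890,400,000 = 20,382,000,000
volume = 258,000,000 + 206,000,000 + 492,000,000 = 956,000,000 m³
S = 20,382,000,000 / 956,000,000 = 21.3201 ppt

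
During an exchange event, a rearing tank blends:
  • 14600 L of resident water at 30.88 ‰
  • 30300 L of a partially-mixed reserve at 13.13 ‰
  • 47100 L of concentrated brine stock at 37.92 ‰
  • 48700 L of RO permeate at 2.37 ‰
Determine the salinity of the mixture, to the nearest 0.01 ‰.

Conserving salt mass:
salt = 14,600×30.88 + 30,300×13.13 + 47,100×37.92 + 48,700×2.37 = 450,848 + 397,839 + 1,786,032 + 115,419 = 2,750,138
volume = 14,600 + 30,300 + 47,100 + 48,700 = 140,700 L
S = 2,750,138 / 140,700 = 19.5461 ‰

19.55 ‰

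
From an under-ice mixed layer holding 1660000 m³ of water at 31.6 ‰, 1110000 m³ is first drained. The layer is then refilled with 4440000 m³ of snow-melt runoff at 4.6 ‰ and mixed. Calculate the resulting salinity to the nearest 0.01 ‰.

7.58 ‰

Remaining after removal: 550,000 m³ at 31.6 ‰ (salt = 17,380,000)
After addition: salt = 17,380,000 + 4,440,000×4.6 = 37,804,000; volume = 4,990,000 m³
S = 37,804,000 / 4,990,000 = 7.576 ‰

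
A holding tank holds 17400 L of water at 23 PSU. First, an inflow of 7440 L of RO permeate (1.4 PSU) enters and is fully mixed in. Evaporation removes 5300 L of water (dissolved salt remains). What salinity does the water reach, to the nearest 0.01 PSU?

21.01 PSU

After mixing: salt = 17,400×23 + 7,440×1.4 = 410,616; volume = 24,840 L
After evaporation: salt unchanged = 410,616; volume = 24,840 − 5,300 = 19,540 L
S = 410,616 / 19,540 = 21.0141 PSU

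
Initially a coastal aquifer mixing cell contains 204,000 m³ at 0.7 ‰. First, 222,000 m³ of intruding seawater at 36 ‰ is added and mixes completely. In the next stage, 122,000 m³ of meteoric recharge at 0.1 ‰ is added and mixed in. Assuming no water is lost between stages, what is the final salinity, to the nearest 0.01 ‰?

By conservation of dissolved salt,
Initial salt = 204,000×0.7 = 142,800
After stage 1: salt = 142,800 + 222,000×36 = 8,134,800; volume = 426,000 m³; S = 19.096 ‰
After stage 2: salt = 8,134,800 + 122,000×0.1 = 8,147,000; volume = 548,000 m³
S = 8,147,000 / 548,000 = 14.8668 ‰

14.87 ‰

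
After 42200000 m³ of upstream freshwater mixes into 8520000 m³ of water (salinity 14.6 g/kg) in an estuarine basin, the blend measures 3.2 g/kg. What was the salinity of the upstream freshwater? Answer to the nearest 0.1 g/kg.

Salt balance: 8,520,000×14.6 + 42,200,000×S = 50,720,000×3.2
124,392,000 + 42,200,000·S = 162,304,000
S = (162,304,000 − 124,392,000) / 42,200,000 = 0.8984 g/kg

0.9 g/kg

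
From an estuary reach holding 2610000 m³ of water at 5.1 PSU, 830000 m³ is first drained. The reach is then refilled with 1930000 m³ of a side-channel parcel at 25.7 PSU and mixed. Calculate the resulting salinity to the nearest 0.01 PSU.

15.82 PSU

Remaining after removal: 1,780,000 m³ at 5.1 PSU (salt = 9,078,000)
After addition: salt = 9,078,000 + 1,930,000×25.7 = 58,679,000; volume = 3,710,000 m³
S = 58,679,000 / 3,710,000 = 15.8164 PSU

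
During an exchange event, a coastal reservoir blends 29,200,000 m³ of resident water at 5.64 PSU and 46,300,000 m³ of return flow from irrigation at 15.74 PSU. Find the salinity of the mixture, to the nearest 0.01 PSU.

11.83 PSU

Weighted by volume,
salt = 29,200,000×5.64 + 46,300,000×15.74 = 164,688,000 + 728,762,000 = 893,450,000
volume = 29,200,000 + 46,300,000 = 75,500,000 m³
S = 893,450,000 / 75,500,000 = 11.8338 PSU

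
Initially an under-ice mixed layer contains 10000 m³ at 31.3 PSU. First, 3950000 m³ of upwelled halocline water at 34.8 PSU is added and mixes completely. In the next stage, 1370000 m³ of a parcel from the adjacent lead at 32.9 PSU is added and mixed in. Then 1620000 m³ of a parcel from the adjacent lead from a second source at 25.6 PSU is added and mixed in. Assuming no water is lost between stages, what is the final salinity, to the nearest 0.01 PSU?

32.28 PSU

Total salt / total volume:
Initial salt = 10,000×31.3 = 313,000
After stage 1: salt = 313,000 + 3,950,000×34.8 = 137,773,000; volume = 3,960,000 m³; S = 34.791 PSU
After stage 2: salt = 137,773,000 + 1,370,000×32.9 = 182,846,000; volume = 5,330,000 m³; S = 34.305 PSU
After stage 3: salt = 182,846,000 + 1,620,000×25.6 = 224,318,000; volume = 6,950,000 m³
S = 224,318,000 / 6,950,000 = 32.276 PSU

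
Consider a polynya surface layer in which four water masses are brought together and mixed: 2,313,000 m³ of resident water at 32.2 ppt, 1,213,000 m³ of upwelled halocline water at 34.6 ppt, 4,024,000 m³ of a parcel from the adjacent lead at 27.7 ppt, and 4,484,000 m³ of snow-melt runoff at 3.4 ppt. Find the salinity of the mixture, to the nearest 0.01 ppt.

20.21 ppt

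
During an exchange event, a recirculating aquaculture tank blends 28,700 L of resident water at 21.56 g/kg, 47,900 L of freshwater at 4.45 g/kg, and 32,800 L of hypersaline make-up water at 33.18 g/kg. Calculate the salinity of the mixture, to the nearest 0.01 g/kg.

17.55 g/kg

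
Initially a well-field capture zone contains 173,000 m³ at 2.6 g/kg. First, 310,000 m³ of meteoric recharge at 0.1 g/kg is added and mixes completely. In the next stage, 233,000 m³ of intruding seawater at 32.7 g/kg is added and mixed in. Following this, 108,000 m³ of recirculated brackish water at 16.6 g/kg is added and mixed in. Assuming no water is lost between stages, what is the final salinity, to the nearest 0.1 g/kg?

12.0 g/kg

Total salt / total volume:
Initial salt = 173,000×2.6 = 449,800
After stage 1: salt = 449,800 + 310,000×0.1 = 480,800; volume = 483,000 m³; S = 0.995 g/kg
After stage 2: salt = 480,800 + 233,000×32.7 = 8,099,900; volume = 716,000 m³; S = 11.313 g/kg
After stage 3: salt = 8,099,900 + 108,000×16.6 = 9,892,700; volume = 824,000 m³
S = 9,892,700 / 824,000 = 12.0057 g/kg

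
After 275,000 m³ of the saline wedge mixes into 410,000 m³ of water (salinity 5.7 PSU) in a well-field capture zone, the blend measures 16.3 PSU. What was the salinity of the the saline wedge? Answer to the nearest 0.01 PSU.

32.10 PSU

Salt balance: 410,000×5.7 + 275,000×S = 685,000×16.3
2,337,000 + 275,000·S = 11,165,500
S = (11,165,500 − 2,337,000) / 275,000 = 32.1036 PSU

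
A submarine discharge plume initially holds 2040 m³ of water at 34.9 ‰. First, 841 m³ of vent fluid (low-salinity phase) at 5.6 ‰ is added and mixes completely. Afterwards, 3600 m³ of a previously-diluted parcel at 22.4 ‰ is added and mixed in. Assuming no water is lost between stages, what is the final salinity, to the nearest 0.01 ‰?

24.15 ‰

Conserving salt mass:
Initial salt = 2,040×34.9 = 71,196
After stage 1: salt = 71,196 + 841×5.6 = 75,905.6; volume = 2,881 m³; S = 26.347 ‰
After stage 2: salt = 75,905.6 + 3,600×22.4 = 156,545.6; volume = 6,481 m³
S = 156,545.6 / 6,481 = 24.1545 ‰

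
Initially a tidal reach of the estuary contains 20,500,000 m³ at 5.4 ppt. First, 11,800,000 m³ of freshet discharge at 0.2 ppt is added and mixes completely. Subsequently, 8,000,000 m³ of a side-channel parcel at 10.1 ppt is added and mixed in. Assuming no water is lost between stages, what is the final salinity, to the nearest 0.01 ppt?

Total salt / total volume:
Initial salt = 20,500,000×5.4 = 110,700,000
After stage 1: salt = 110,700,000 + 11,800,000×0.2 = 113,060,000; volume = 32,300,000 m³; S = 3.5 ppt
After stage 2: salt = 113,060,000 + 8,000,000×10.1 = 193,860,000; volume = 40,300,000 m³
S = 193,860,000 / 40,300,000 = 4.8104 ppt

4.81 ppt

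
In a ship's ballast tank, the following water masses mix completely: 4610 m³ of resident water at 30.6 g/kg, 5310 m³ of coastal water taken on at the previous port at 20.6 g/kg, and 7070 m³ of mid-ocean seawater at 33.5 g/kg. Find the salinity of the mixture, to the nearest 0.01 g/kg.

28.68 g/kg

By conservation of dissolved salt,
salt = 4,610×30.6 + 5,310×20.6 + 7,070×33.5 = 141,066 + 109,386 + 236,845 = 487,297
volume = 4,610 + 5,310 + 7,070 = 16,990 m³
S = 487,297 / 16,990 = 28.6814 g/kg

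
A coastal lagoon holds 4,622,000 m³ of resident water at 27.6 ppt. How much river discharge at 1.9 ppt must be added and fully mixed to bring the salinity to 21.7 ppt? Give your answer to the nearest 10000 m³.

Salt balance: 4,622,000×27.6 + V×1.9 = (4,622,000+V)×21.7
127,567,200 + 1.9V = 100,297,400 + 21.7V
27,269,800 = 19.8V
V = 1,377,262.63 m³

1380000 m³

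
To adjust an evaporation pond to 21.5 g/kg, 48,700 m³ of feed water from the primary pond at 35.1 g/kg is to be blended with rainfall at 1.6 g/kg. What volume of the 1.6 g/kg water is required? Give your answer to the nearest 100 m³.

33300 m³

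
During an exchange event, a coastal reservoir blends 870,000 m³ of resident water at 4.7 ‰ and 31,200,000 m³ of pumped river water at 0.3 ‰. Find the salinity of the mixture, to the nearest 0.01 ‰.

0.42 ‰

Total salt / total volume:
salt = 870,000×4.7 + 31,200,000×0.3 = 4,089,000 + 9,360,000 = 13,449,000
volume = 870,000 + 31,200,000 = 32,070,000 m³
S = 13,449,000 / 32,070,000 = 0.4194 ‰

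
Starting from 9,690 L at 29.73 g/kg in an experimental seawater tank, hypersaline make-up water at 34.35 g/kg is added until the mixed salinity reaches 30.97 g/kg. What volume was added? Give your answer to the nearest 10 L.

Salt balance: 9,690×29.73 + V×34.35 = (9,690+V)×30.97
288,083.7 + 34.35V = 300,099.3 + 30.97V
12,015.6 = 3.38V
V = 3,554.91 L

3550 L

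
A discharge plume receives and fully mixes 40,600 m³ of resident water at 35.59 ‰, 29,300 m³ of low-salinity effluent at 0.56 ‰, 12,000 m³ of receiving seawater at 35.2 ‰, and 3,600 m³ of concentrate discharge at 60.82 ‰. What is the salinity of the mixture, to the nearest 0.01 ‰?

Total salt / total volume:
salt = 40,600×35.59 + 29,300×0.56 + 12,000×35.2 + 3,600×60.82 = 1,444,954 + 16,408 + 422,400 + 218,952 = 2,102,714
volume = 40,600 + 29,300 + 12,000 + 3,600 = 85,500 m³
S = 2,102,714 / 85,500 = 24.5931 ‰

24.59 ‰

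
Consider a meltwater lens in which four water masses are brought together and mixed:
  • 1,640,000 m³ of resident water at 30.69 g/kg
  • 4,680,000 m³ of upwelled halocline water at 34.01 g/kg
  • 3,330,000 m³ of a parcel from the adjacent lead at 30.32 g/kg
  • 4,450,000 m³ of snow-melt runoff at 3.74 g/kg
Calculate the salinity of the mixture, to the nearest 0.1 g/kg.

23.2 g/kg

Conserving salt mass:
salt = 1,640,000×30.69 + 4,680,000×34.01 + 3,330,000×30.32 + 4,450,000×3.74 = 50,331,600 + 159,166,800 + 100,965,600 + 16,643,000 = 327,107,000
volume = 1,640,000 + 4,680,000 + 3,330,000 + 4,450,000 = 14,100,000 m³
S = 327,107,000 / 14,100,000 = 23.199 g/kg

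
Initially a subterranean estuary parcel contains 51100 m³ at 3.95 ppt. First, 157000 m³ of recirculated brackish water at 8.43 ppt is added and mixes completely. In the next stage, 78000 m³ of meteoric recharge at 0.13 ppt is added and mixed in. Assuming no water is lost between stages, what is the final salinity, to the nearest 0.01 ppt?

5.37 ppt

Total salt / total volume:
Initial salt = 51,100×3.95 = 201,845
After stage 1: salt = 201,845 + 157,000×8.43 = 1,525,355; volume = 208,100 m³; S = 7.33 ppt
After stage 2: salt = 1,525,355 + 78,000×0.13 = 1,535,495; volume = 286,100 m³
S = 1,535,495 / 286,100 = 5.367 ppt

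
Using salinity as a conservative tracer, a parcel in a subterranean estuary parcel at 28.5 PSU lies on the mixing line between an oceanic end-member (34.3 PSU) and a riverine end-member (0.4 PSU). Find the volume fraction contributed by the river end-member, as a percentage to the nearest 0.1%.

17.1%

Let f be the freshwater fraction. Salt balance per unit volume:
f×0.4 + (1−f)×34.3 = 28.5
f = (34.3 − 28.5) / (34.3 − 0.4) = 5.8/33.9 = 0.1711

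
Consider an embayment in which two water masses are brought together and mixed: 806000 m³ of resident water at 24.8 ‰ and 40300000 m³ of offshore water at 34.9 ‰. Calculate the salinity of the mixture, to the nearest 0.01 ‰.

34.70 ‰

Mass of salt is conserved:
salt = 806,000×24.8 + 40,300,000×34.9 = 19,988,800 + 1,406,470,000 = 1,426,458,800
volume = 806,000 + 40,300,000 = 41,106,000 m³
S = 1,426,458,800 / 41,106,000 = 34.702 ‰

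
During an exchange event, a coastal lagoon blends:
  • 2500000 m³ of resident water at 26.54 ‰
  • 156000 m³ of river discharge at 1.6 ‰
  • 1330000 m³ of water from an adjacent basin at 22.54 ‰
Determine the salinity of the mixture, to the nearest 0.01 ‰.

Salt balance:
salt = 2,500,000×26.54 + 156,000×1.6 + 1,330,000×22.54 = 66,350,000 + 249,600 + 29,978,200 = 96,577,800
volume = 2,500,000 + 156,000 + 1,330,000 = 3,986,000 m³
S = 96,577,800 / 3,986,000 = 24.2293 ‰

24.23 ‰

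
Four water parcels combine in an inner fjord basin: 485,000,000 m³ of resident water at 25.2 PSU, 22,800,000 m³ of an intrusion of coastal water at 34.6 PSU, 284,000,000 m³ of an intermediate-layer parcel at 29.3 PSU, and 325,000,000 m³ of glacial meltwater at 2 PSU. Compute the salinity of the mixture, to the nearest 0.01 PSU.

By conservation of dissolved salt,
salt = 485,000,000×25.2 + 22,800,000×34.6 + 284,000,000×29.3 + 325,000,000×2 = 12,222,000,000 + 788,880,000 + 8,321,200,000 + 650,000,000 = 21,982,080,000
volume = 485,000,000 + 22,800,000 + 284,000,000 + 325,000,000 = 1,116,800,000 m³
S = 21,982,080,000 / 1,116,800,000 = 19.6831 PSU

19.68 PSU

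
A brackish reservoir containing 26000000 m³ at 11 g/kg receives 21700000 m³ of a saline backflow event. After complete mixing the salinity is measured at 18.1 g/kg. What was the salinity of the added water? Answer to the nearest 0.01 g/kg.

26.61 g/kg

Salt balance: 26,000,000×11 + 21,700,000×S = 47,700,000×18.1
286,000,000 + 21,700,000·S = 863,370,000
S = (863,370,000 − 286,000,000) / 21,700,000 = 26.6069 g/kg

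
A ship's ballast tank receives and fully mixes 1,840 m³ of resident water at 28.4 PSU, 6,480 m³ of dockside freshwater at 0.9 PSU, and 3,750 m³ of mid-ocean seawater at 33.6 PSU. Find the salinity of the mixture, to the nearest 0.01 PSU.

15.25 PSU

Mass of salt is conserved:
salt = 1,840×28.4 + 6,480×0.9 + 3,750×33.6 = 52,256 + 5,832 + 126,000 = 184,088
volume = 1,840 + 6,480 + 3,750 = 12,070 m³
S = 184,088 / 12,070 = 15.2517 PSU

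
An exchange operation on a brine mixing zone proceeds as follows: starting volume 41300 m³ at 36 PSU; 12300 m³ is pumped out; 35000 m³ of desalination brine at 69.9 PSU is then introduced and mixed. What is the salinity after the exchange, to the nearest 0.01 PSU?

54.54 PSU

Remaining after removal: 29,000 m³ at 36 PSU (salt = 1,044,000)
After addition: salt = 1,044,000 + 35,000×69.9 = 3,490,500; volume = 64,000 m³
S = 3,490,500 / 64,000 = 54.5391 PSU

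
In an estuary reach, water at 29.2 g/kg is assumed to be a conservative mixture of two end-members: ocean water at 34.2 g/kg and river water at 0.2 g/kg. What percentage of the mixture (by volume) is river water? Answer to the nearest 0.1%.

14.7%

Let f be the freshwater fraction. Salt balance per unit volume:
f×0.2 + (1−f)×34.2 = 29.2
f = (34.2 − 29.2) / (34.2 − 0.2) = 5/34 = 0.1471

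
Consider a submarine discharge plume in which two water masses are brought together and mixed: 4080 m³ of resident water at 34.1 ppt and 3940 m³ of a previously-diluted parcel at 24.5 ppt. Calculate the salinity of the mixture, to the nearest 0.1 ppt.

29.4 ppt

By conservation of dissolved salt,
salt = 4,080×34.1 + 3,940×24.5 = 139,128 + 96,530 = 235,658
volume = 4,080 + 3,940 = 8,020 m³
S = 235,658 / 8,020 = 29.384 ppt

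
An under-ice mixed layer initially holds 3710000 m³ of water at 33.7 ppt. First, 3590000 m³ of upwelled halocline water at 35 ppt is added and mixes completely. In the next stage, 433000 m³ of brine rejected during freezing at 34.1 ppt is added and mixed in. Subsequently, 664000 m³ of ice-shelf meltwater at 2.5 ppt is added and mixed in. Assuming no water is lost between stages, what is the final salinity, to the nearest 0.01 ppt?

Total salt / total volume:
Initial salt = 3,710,000×33.7 = 125,027,000
After stage 1: salt = 125,027,000 + 3,590,000×35 = 250,677,000; volume = 7,300,000 m³; S = 34.339 ppt
After stage 2: salt = 250,677,000 + 433,000×34.1 = 265,442,300; volume = 7,733,000 m³; S = 34.326 ppt
After stage 3: salt = 265,442,300 + 664,000×2.5 = 267,102,300; volume = 8,397,000 m³
S = 267,102,300 / 8,397,000 = 31.8093 ppt

31.81 ppt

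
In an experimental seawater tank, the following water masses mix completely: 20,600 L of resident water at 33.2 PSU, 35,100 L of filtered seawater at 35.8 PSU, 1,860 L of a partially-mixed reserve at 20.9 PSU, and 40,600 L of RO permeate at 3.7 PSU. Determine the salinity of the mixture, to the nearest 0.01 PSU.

Total salt / total volume:
salt = 20,600×33.2 + 35,100×35.8 + 1,860×20.9 + 40,600×3.7 = 683,920 + 1,256,580 + 38,874 + 150,220 = 2,129,594
volume = 20,600 + 35,100 + 1,860 + 40,600 = 98,160 L
S = 2,129,594 / 98,160 = 21.6951 PSU

21.70 PSU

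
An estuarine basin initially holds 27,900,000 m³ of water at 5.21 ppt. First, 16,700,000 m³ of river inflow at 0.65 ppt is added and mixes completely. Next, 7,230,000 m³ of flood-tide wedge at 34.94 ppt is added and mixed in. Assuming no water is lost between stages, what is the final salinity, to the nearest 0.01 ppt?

Conserving salt mass:
Initial salt = 27,900,000×5.21 = 145,359,000
After stage 1: salt = 145,359,000 + 16,700,000×0.65 = 156,214,000; volume = 44,600,000 m³; S = 3.503 ppt
After stage 2: salt = 156,214,000 + 7,230,000×34.94 = 408,830,200; volume = 51,830,000 m³
S = 408,830,200 / 51,830,000 = 7.8879 ppt

7.89 ppt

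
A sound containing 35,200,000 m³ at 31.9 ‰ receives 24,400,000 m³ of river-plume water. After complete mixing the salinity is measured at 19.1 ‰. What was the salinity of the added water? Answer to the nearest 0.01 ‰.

Salt balance: 35,200,000×31.9 + 24,400,000×S = 59,600,000×19.1
1,122,880,000 + 24,400,000·S = 1,138,360,000
S = (1,138,360,000 − 1,122,880,000) / 24,400,000 = 0.6344 ‰

0.63 ‰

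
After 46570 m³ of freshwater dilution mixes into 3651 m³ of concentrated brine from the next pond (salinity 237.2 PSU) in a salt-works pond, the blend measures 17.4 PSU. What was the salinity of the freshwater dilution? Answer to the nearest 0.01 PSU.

0.17 PSU

Salt balance: 3,651×237.2 + 46,570×S = 50,221×17.4
866,017.2 + 46,570·S = 873,845.4
S = (873,845.4 − 866,017.2) / 46,570 = 0.1681 PSU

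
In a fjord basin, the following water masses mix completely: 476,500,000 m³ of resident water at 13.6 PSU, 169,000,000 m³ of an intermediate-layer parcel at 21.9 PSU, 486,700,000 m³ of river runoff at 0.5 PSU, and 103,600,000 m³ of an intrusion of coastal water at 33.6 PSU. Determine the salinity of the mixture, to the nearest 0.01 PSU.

11.25 PSU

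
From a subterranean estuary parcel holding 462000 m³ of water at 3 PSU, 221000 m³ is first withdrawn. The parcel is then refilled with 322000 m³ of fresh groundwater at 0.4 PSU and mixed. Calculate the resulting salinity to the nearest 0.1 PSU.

Remaining after removal: 241,000 m³ at 3 PSU (salt = 723,000)
After addition: salt = 723,000 + 322,000×0.4 = 851,800; volume = 563,000 m³
S = 851,800 / 563,000 = 1.513 PSU

1.5 PSU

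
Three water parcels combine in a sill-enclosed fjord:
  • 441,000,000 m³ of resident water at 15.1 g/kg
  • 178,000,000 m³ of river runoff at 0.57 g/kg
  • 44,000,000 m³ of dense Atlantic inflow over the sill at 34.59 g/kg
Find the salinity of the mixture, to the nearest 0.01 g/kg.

12.49 g/kg

Total salt / total volume:
salt = 441,000,000×15.1 + 178,000,000×0.57 + 44,000,000×34.59 = 6,659,100,000 + 101,460,000 + 1,521,960,000 = 8,282,520,000
volume = 441,000,000 + 178,000,000 + 44,000,000 = 663,000,000 m³
S = 8,282,520,000 / 663,000,000 = 12.4925 g/kg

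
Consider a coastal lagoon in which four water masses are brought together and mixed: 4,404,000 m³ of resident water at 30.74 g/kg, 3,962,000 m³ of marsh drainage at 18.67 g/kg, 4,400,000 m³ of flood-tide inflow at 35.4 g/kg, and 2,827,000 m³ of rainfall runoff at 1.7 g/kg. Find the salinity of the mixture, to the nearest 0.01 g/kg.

Total salt / total volume:
salt = 4,404,000×30.74 + 3,962,000×18.67 + 4,400,000×35.4 + 2,827,000×1.7 = 135,378,960 + 73,970,540 + 155,760,000 + 4,805,900 = 369,915,400
volume = 4,404,000 + 3,962,000 + 4,400,000 + 2,827,000 = 15,593,000 m³
S = 369,915,400 / 15,593,000 = 23.7232 g/kg

23.72 g/kg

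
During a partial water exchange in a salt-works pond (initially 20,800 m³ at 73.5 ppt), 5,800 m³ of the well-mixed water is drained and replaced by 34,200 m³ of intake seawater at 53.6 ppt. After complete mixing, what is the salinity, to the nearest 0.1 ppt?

59.7 ppt

Remaining after removal: 15,000 m³ at 73.5 ppt (salt = 1,102,500)
After addition: salt = 1,102,500 + 34,200×53.6 = 2,935,620; volume = 49,200 m³
S = 2,935,620 / 49,200 = 59.6671 ppt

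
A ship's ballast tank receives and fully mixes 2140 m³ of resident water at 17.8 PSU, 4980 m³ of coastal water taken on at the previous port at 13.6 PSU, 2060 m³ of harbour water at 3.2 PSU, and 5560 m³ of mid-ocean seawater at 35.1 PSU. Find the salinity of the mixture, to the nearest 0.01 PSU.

20.87 PSU

Weighted by volume,
salt = 2,140×17.8 + 4,980×13.6 + 2,060×3.2 + 5,560×35.1 = 38,092 + 67,728 + 6,592 + 195,156 = 307,568
volume = 2,140 + 4,980 + 2,060 + 5,560 = 14,740 m³
S = 307,568 / 14,740 = 20.8662 PSU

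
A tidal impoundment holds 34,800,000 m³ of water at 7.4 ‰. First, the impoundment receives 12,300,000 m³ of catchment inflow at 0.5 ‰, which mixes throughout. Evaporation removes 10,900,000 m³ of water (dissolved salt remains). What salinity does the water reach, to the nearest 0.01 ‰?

7.28 ‰

After mixing: salt = 34,800,000×7.4 + 12,300,000×0.5 = 263,670,000; volume = 47,100,000 m³
After evaporation: salt unchanged = 263,670,000; volume = 47,100,000 − 10,900,000 = 36,200,000 m³
S = 263,670,000 / 36,200,000 = 7.2837 ‰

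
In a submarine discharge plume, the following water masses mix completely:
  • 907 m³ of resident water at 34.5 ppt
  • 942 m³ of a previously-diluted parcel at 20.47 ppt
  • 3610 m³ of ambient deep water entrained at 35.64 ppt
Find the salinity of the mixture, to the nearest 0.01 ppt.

32.83 ppt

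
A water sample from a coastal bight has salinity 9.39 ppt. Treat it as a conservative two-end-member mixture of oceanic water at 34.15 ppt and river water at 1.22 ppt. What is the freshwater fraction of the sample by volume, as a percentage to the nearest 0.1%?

Let f be the freshwater fraction. Salt balance per unit volume:
f×1.22 + (1−f)×34.15 = 9.39
f = (34.15 − 9.39) / (34.15 − 1.22) = 24.76/32.93 = 0.7519

75.2%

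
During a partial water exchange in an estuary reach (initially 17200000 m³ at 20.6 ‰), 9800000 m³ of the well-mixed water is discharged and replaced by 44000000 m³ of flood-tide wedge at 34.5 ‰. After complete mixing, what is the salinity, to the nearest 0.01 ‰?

Remaining after removal: 7,400,000 m³ at 20.6 ‰ (salt = 152,440,000)
After addition: salt = 152,440,000 + 44,000,000×34.5 = 1,670,440,000; volume = 51,400,000 m³
S = 1,670,440,000 / 51,400,000 = 32.4988 ‰

32.50 ‰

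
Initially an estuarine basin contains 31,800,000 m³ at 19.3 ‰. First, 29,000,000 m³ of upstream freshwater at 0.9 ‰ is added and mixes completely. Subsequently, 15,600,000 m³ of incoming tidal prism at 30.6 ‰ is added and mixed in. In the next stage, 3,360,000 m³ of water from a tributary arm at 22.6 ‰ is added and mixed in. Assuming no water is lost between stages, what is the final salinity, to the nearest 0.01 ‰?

14.96 ‰

By conservation of dissolved salt,
Initial salt = 31,800,000×19.3 = 613,740,000
After stage 1: salt = 613,740,000 + 29,000,000×0.9 = 639,840,000; volume = 60,800,000 m³; S = 10.524 ‰
After stage 2: salt = 639,840,000 + 15,600,000×30.6 = 1,117,200,000; volume = 76,400,000 m³; S = 14.623 ‰
After stage 3: salt = 1,117,200,000 + 3,360,000×22.6 = 1,193,136,000; volume = 79,760,000 m³
S = 1,193,136,000 / 79,760,000 = 14.9591 ‰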